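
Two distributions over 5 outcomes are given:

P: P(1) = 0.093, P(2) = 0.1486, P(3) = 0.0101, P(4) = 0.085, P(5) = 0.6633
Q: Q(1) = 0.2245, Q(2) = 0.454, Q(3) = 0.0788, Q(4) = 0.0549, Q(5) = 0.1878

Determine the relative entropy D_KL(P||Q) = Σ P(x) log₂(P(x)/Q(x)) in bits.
0.8735 bits

D_KL(P||Q) = Σ P(x) log₂(P(x)/Q(x))

Computing term by term:
  P(1)·log₂(P(1)/Q(1)) = 0.093·log₂(0.093/0.2245) = -0.11824
  P(2)·log₂(P(2)/Q(2)) = 0.1486·log₂(0.1486/0.454) = -0.23943
  P(3)·log₂(P(3)/Q(3)) = 0.0101·log₂(0.0101/0.0788) = -0.02993
  P(4)·log₂(P(4)/Q(4)) = 0.085·log₂(0.085/0.0549) = 0.05361
  P(5)·log₂(P(5)/Q(5)) = 0.6633·log₂(0.6633/0.1878) = 1.20751

D_KL(P||Q) = -0.11824 - 0.23943 - 0.02993 + 0.05361 + 1.20751 = 0.87352 ≈ 0.8735 bits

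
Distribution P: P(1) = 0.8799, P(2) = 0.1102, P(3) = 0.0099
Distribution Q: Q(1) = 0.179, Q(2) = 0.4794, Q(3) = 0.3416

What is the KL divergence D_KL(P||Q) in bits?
1.7371 bits

D_KL(P||Q) = Σ P(x) log₂(P(x)/Q(x))

Computing term by term:
  P(1)·log₂(P(1)/Q(1)) = 0.8799·log₂(0.8799/0.179) = 2.02146
  P(2)·log₂(P(2)/Q(2)) = 0.1102·log₂(0.1102/0.4794) = -0.23375
  P(3)·log₂(P(3)/Q(3)) = 0.0099·log₂(0.0099/0.3416) = -0.05058

D_KL(P||Q) = 2.02146 - 0.23375 - 0.05058 = 1.73713 ≈ 1.7371 bits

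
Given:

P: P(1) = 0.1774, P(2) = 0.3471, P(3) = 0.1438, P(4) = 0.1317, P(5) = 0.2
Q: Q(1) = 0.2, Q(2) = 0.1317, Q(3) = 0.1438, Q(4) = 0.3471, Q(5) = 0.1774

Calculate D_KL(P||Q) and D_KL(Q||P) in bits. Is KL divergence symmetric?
D_KL(P||Q) = 0.3051 bits, D_KL(Q||P) = 0.3051 bits. The two values coincide for this particular pair, but no — KL divergence is not symmetric in general.

D_KL(P||Q) = Σ P(x) log₂(P(x)/Q(x))

Computing term by term:
  P(1)·log₂(P(1)/Q(1)) = 0.1774·log₂(0.1774/0.2) = -0.03069
  P(2)·log₂(P(2)/Q(2)) = 0.3471·log₂(0.3471/0.1317) = 0.48528
  P(3)·log₂(P(3)/Q(3)) = 0.1438·log₂(0.1438/0.1438) = 0.00000
  P(4)·log₂(P(4)/Q(4)) = 0.1317·log₂(0.1317/0.3471) = -0.18413
  P(5)·log₂(P(5)/Q(5)) = 0.2·log₂(0.2/0.1774) = 0.03460

D_KL(P||Q) = -0.03069 + 0.48528 + 0.00000 - 0.18413 + 0.03460 = 0.30506 ≈ 0.3051 bits

D_KL(Q||P) = Σ Q(x) log₂(Q(x)/P(x))

Computing term by term:
  Q(1)·log₂(Q(1)/P(1)) = 0.2·log₂(0.2/0.1774) = 0.03460
  Q(2)·log₂(Q(2)/P(2)) = 0.1317·log₂(0.1317/0.3471) = -0.18413
  Q(3)·log₂(Q(3)/P(3)) = 0.1438·log₂(0.1438/0.1438) = 0.00000
  Q(4)·log₂(Q(4)/P(4)) = 0.3471·log₂(0.3471/0.1317) = 0.48528
  Q(5)·log₂(Q(5)/P(5)) = 0.1774·log₂(0.1774/0.2) = -0.03069

D_KL(Q||P) = 0.03460 - 0.18413 + 0.00000 + 0.48528 - 0.03069 = 0.30506 ≈ 0.3051 bits

These ARE equal here. Q is P with outcomes relabeled (Q(1) = P(5), Q(2) = P(4), Q(4) = P(2), Q(5) = P(1)) by a relabeling that is its own inverse, so the two sums contain exactly the same terms in a different order. This is a special case — KL divergence is not symmetric in general: D_KL(P||Q) ≠ D_KL(Q||P) for most P, Q.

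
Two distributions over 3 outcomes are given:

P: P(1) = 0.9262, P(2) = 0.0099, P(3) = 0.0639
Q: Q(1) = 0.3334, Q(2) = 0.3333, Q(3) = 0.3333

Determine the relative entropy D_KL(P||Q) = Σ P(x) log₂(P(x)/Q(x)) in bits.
1.1628 bits

D_KL(P||Q) = Σ P(x) log₂(P(x)/Q(x))

Computing term by term:
  P(1)·log₂(P(1)/Q(1)) = 0.9262·log₂(0.9262/0.3334) = 1.36528
  P(2)·log₂(P(2)/Q(2)) = 0.0099·log₂(0.0099/0.3333) = -0.05023
  P(3)·log₂(P(3)/Q(3)) = 0.0639·log₂(0.0639/0.3333) = -0.15227

D_KL(P||Q) = 1.36528 - 0.05023 - 0.15227 = 1.16278 ≈ 1.1628 bits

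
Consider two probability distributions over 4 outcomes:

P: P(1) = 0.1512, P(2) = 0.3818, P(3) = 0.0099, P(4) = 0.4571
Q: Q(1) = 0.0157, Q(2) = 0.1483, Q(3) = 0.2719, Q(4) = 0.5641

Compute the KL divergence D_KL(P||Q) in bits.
0.8289 bits

D_KL(P||Q) = Σ P(x) log₂(P(x)/Q(x))

Computing term by term:
  P(1)·log₂(P(1)/Q(1)) = 0.1512·log₂(0.1512/0.0157) = 0.49406
  P(2)·log₂(P(2)/Q(2)) = 0.3818·log₂(0.3818/0.1483) = 0.52089
  P(3)·log₂(P(3)/Q(3)) = 0.0099·log₂(0.0099/0.2719) = -0.04732
  P(4)·log₂(P(4)/Q(4)) = 0.4571·log₂(0.4571/0.5641) = -0.13870

D_KL(P||Q) = 0.49406 + 0.52089 - 0.04732 - 0.13870 = 0.82893 ≈ 0.8289 bits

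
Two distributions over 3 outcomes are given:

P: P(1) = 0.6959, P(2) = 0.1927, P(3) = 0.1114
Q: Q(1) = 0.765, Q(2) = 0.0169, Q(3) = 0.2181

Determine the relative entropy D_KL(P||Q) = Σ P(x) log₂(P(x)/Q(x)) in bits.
0.4736 bits

D_KL(P||Q) = Σ P(x) log₂(P(x)/Q(x))

Computing term by term:
  P(1)·log₂(P(1)/Q(1)) = 0.6959·log₂(0.6959/0.765) = -0.09505
  P(2)·log₂(P(2)/Q(2)) = 0.1927·log₂(0.1927/0.0169) = 0.67662
  P(3)·log₂(P(3)/Q(3)) = 0.1114·log₂(0.1114/0.2181) = -0.10797

D_KL(P||Q) = -0.09505 + 0.67662 - 0.10797 = 0.47360 ≈ 0.4736 bits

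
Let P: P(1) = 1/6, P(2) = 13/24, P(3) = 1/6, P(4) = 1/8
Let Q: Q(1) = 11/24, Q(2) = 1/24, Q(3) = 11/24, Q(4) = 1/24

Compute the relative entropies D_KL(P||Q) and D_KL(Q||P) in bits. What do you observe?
D_KL(P||Q) = 1.7160 bits, D_KL(Q||P) = 1.1176 bits. The two directions give different values (D_KL(P||Q) exceeds D_KL(Q||P) by 0.5984 bits): KL divergence is asymmetric.

D_KL(P||Q) = Σ P(x) log₂(P(x)/Q(x))

Computing term by term:
  P(1)·log₂(P(1)/Q(1)) = (1/6)·log₂((1/6)/(11/24)) = -0.24324
  P(2)·log₂(P(2)/Q(2)) = (13/24)·log₂((13/24)/(1/24)) = 2.00440
  P(3)·log₂(P(3)/Q(3)) = (1/6)·log₂((1/6)/(11/24)) = -0.24324
  P(4)·log₂(P(4)/Q(4)) = (1/8)·log₂((1/8)/(1/24)) = 0.19812

D_KL(P||Q) = -0.24324 + 2.00440 - 0.24324 + 0.19812 = 1.71604 ≈ 1.7160 bits

D_KL(Q||P) = Σ Q(x) log₂(Q(x)/P(x))

Computing term by term:
  Q(1)·log₂(Q(1)/P(1)) = (11/24)·log₂((11/24)/(1/6)) = 0.66891
  Q(2)·log₂(Q(2)/P(2)) = (1/24)·log₂((1/24)/(13/24)) = -0.15418
  Q(3)·log₂(Q(3)/P(3)) = (11/24)·log₂((11/24)/(1/6)) = 0.66891
  Q(4)·log₂(Q(4)/P(4)) = (1/24)·log₂((1/24)/(1/8)) = -0.06604

D_KL(Q||P) = 0.66891 - 0.15418 + 0.66891 - 0.06604 = 1.11760 ≈ 1.1176 bits

These are NOT equal (difference: 0.5984 bits). KL divergence is asymmetric: D_KL(P||Q) ≠ D_KL(Q||P) in general.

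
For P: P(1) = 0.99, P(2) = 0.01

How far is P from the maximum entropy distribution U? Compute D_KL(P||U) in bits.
0.9192 bits

U(i) = 1/2 for all i

D_KL(P||U) = Σ P(x) log₂(P(x) / (1/2))
           = Σ P(x) log₂(P(x)) + log₂(2)
           = log₂(2) - H(P)

H(P) = -Σ P(x) log₂(P(x)):
  -P(1)·log₂(P(1)) = -(0.99)·log₂(0.99) = 0.01435
  -P(2)·log₂(P(2)) = -(0.01)·log₂(0.01) = 0.06644
H(P) = 0.01435 + 0.06644 = 0.08079 bits

log₂(2) = 1.00000 bits

D_KL(P||U) = 1.00000 - 0.08079 = 0.91921 ≈ 0.9192 bits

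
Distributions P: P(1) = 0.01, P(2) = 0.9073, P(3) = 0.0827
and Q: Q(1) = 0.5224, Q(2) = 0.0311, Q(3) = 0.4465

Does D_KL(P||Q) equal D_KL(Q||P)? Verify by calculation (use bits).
D_KL(P||Q) = 4.1572 bits, D_KL(Q||P) = 3.9162 bits. No — D_KL(P||Q) ≠ D_KL(Q||P) for this pair.

D_KL(P||Q) = Σ P(x) log₂(P(x)/Q(x))

Computing term by term:
  P(1)·log₂(P(1)/Q(1)) = 0.01·log₂(0.01/0.5224) = -0.05707
  P(2)·log₂(P(2)/Q(2)) = 0.9073·log₂(0.9073/0.0311) = 4.41546
  P(3)·log₂(P(3)/Q(3)) = 0.0827·log₂(0.0827/0.4465) = -0.20118

D_KL(P||Q) = -0.05707 + 4.41546 - 0.20118 = 4.15721 ≈ 4.1572 bits

D_KL(Q||P) = Σ Q(x) log₂(Q(x)/P(x))

Computing term by term:
  Q(1)·log₂(Q(1)/P(1)) = 0.5224·log₂(0.5224/0.01) = 2.98138
  Q(2)·log₂(Q(2)/P(2)) = 0.0311·log₂(0.0311/0.9073) = -0.15135
  Q(3)·log₂(Q(3)/P(3)) = 0.4465·log₂(0.4465/0.0827) = 1.08620

D_KL(Q||P) = 2.98138 - 0.15135 + 1.08620 = 3.91623 ≈ 3.9162 bits

These are NOT equal (difference: 0.2410 bits). KL divergence is asymmetric: D_KL(P||Q) ≠ D_KL(Q||P) in general.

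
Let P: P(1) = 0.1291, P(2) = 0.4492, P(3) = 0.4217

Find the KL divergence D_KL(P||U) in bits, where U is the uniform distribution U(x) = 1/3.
0.1597 bits

U(i) = 1/3 for all i

D_KL(P||U) = Σ P(x) log₂(P(x) / (1/3))
           = Σ P(x) log₂(P(x)) + log₂(3)
           = log₂(3) - H(P)

H(P) = -Σ P(x) log₂(P(x)):
  -P(1)·log₂(P(1)) = -(0.1291)·log₂(0.1291) = 0.38129
  -P(2)·log₂(P(2)) = -(0.4492)·log₂(0.4492) = 0.51863
  -P(3)·log₂(P(3)) = -(0.4217)·log₂(0.4217) = 0.52532
H(P) = 0.38129 + 0.51863 + 0.52532 = 1.42524 bits

log₂(3) = 1.58496 bits

D_KL(P||U) = 1.58496 - 1.42524 = 0.15972 ≈ 0.1597 bits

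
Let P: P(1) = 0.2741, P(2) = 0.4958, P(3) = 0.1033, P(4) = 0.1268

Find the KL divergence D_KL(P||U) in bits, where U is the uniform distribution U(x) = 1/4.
0.2703 bits

U(i) = 1/4 for all i

D_KL(P||U) = Σ P(x) log₂(P(x) / (1/4))
           = Σ P(x) log₂(P(x)) + log₂(4)
           = log₂(4) - H(P)

H(P) = -Σ P(x) log₂(P(x)):
  -P(1)·log₂(P(1)) = -(0.2741)·log₂(0.2741) = 0.51181
  -P(2)·log₂(P(2)) = -(0.4958)·log₂(0.4958) = 0.50183
  -P(3)·log₂(P(3)) = -(0.1033)·log₂(0.1033) = 0.33832
  -P(4)·log₂(P(4)) = -(0.1268)·log₂(0.1268) = 0.37778
H(P) = 0.51181 + 0.50183 + 0.33832 + 0.37778 = 1.72974 bits

log₂(4) = 2.00000 bits

D_KL(P||U) = 2.00000 - 1.72974 = 0.27026 ≈ 0.2703 bits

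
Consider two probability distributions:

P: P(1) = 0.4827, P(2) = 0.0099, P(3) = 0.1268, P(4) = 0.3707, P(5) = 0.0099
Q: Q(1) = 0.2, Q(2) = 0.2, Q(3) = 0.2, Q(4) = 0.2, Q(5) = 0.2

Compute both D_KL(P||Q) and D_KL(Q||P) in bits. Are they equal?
D_KL(P||Q) = 0.7744 bits, D_KL(Q||P) = 1.4338 bits. No, they are not equal.

D_KL(P||Q) = Σ P(x) log₂(P(x)/Q(x))

Computing term by term:
  P(1)·log₂(P(1)/Q(1)) = 0.4827·log₂(0.4827/0.2) = 0.61357
  P(2)·log₂(P(2)/Q(2)) = 0.0099·log₂(0.0099/0.2) = -0.04293
  P(3)·log₂(P(3)/Q(3)) = 0.1268·log₂(0.1268/0.2) = -0.08336
  P(4)·log₂(P(4)/Q(4)) = 0.3707·log₂(0.3707/0.2) = 0.33002
  P(5)·log₂(P(5)/Q(5)) = 0.0099·log₂(0.0099/0.2) = -0.04293

D_KL(P||Q) = 0.61357 - 0.04293 - 0.08336 + 0.33002 - 0.04293 = 0.77437 ≈ 0.7744 bits

D_KL(Q||P) = Σ Q(x) log₂(Q(x)/P(x))

Computing term by term:
  Q(1)·log₂(Q(1)/P(1)) = 0.2·log₂(0.2/0.4827) = -0.25423
  Q(2)·log₂(Q(2)/P(2)) = 0.2·log₂(0.2/0.0099) = 0.86729
  Q(3)·log₂(Q(3)/P(3)) = 0.2·log₂(0.2/0.1268) = 0.13149
  Q(4)·log₂(Q(4)/P(4)) = 0.2·log₂(0.2/0.3707) = -0.17805
  Q(5)·log₂(Q(5)/P(5)) = 0.2·log₂(0.2/0.0099) = 0.86729

D_KL(Q||P) = -0.25423 + 0.86729 + 0.13149 - 0.17805 + 0.86729 = 1.43379 ≈ 1.4338 bits

These are NOT equal (difference: 0.6594 bits). KL divergence is asymmetric: D_KL(P||Q) ≠ D_KL(Q||P) in general.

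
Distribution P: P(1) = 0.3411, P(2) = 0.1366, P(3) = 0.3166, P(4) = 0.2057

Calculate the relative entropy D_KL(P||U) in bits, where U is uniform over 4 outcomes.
0.0838 bits

U(i) = 1/4 for all i

D_KL(P||U) = Σ P(x) log₂(P(x) / (1/4))
           = Σ P(x) log₂(P(x)) + log₂(4)
           = log₂(4) - H(P)

H(P) = -Σ P(x) log₂(P(x)):
  -P(1)·log₂(P(1)) = -(0.3411)·log₂(0.3411) = 0.52930
  -P(2)·log₂(P(2)) = -(0.1366)·log₂(0.1366) = 0.39231
  -P(3)·log₂(P(3)) = -(0.3166)·log₂(0.3166) = 0.52532
  -P(4)·log₂(P(4)) = -(0.2057)·log₂(0.2057) = 0.46928
H(P) = 0.52930 + 0.39231 + 0.52532 + 0.46928 = 1.91621 bits

log₂(4) = 2.00000 bits

D_KL(P||U) = 2.00000 - 1.91621 = 0.08379 ≈ 0.0838 bits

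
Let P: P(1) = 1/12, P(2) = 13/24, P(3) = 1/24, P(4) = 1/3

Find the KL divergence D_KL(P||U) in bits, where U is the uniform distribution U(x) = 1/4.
0.5028 bits

U(i) = 1/4 for all i

D_KL(P||U) = Σ P(x) log₂(P(x) / (1/4))
           = Σ P(x) log₂(P(x)) + log₂(4)
           = log₂(4) - H(P)

H(P) = -Σ P(x) log₂(P(x)):
  -P(1)·log₂(P(1)) = -(1/12)·log₂(1/12) = 0.29875
  -P(2)·log₂(P(2)) = -(13/24)·log₂(13/24) = 0.47912
  -P(3)·log₂(P(3)) = -(1/24)·log₂(1/24) = 0.19104
  -P(4)·log₂(P(4)) = -(1/3)·log₂(1/3) = 0.52832
H(P) = 0.29875 + 0.47912 + 0.19104 + 0.52832 = 1.49723 bits

log₂(4) = 2.00000 bits

D_KL(P||U) = 2.00000 - 1.49723 = 0.50277 ≈ 0.5028 bits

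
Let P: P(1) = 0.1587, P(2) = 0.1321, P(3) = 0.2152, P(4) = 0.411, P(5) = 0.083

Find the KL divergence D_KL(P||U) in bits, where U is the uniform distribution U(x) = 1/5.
0.2125 bits

U(i) = 1/5 for all i

D_KL(P||U) = Σ P(x) log₂(P(x) / (1/5))
           = Σ P(x) log₂(P(x)) + log₂(5)
           = log₂(5) - H(P)

H(P) = -Σ P(x) log₂(P(x)):
  -P(1)·log₂(P(1)) = -(0.1587)·log₂(0.1587) = 0.42145
  -P(2)·log₂(P(2)) = -(0.1321)·log₂(0.1321) = 0.38577
  -P(3)·log₂(P(3)) = -(0.2152)·log₂(0.2152) = 0.47694
  -P(4)·log₂(P(4)) = -(0.411)·log₂(0.411) = 0.52723
  -P(5)·log₂(P(5)) = -(0.083)·log₂(0.083) = 0.29803
H(P) = 0.42145 + 0.38577 + 0.47694 + 0.52723 + 0.29803 = 2.10942 bits

log₂(5) = 2.32193 bits

D_KL(P||U) = 2.32193 - 2.10942 = 0.21251 ≈ 0.2125 bits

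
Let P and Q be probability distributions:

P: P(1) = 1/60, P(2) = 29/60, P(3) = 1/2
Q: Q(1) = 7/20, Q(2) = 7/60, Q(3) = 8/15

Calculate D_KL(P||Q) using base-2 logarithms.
0.8714 bits

D_KL(P||Q) = Σ P(x) log₂(P(x)/Q(x))

Computing term by term:
  P(1)·log₂(P(1)/Q(1)) = (1/60)·log₂((1/60)/(7/20)) = -0.07321
  P(2)·log₂(P(2)/Q(2)) = (29/60)·log₂((29/60)/(7/60)) = 0.99114
  P(3)·log₂(P(3)/Q(3)) = (1/2)·log₂((1/2)/(8/15)) = -0.04655

D_KL(P||Q) = -0.07321 + 0.99114 - 0.04655 = 0.87138 ≈ 0.8714 bits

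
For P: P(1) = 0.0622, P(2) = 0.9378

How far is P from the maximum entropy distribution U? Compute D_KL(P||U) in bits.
0.6639 bits

U(i) = 1/2 for all i

D_KL(P||U) = Σ P(x) log₂(P(x) / (1/2))
           = Σ P(x) log₂(P(x)) + log₂(2)
           = log₂(2) - H(P)

H(P) = -Σ P(x) log₂(P(x)):
  -P(1)·log₂(P(1)) = -(0.0622)·log₂(0.0622) = 0.24923
  -P(2)·log₂(P(2)) = -(0.9378)·log₂(0.9378) = 0.08689
H(P) = 0.24923 + 0.08689 = 0.33612 bits

log₂(2) = 1.00000 bits

D_KL(P||U) = 1.00000 - 0.33612 = 0.66388 ≈ 0.6639 bits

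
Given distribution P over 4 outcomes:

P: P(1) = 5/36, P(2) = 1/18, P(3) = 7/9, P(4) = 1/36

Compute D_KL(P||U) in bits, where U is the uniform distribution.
0.9472 bits

U(i) = 1/4 for all i

D_KL(P||U) = Σ P(x) log₂(P(x) / (1/4))
           = Σ P(x) log₂(P(x)) + log₂(4)
           = log₂(4) - H(P)

H(P) = -Σ P(x) log₂(P(x)):
  -P(1)·log₂(P(1)) = -(5/36)·log₂(5/36) = 0.39556
  -P(2)·log₂(P(2)) = -(1/18)·log₂(1/18) = 0.23166
  -P(3)·log₂(P(3)) = -(7/9)·log₂(7/9) = 0.28200
  -P(4)·log₂(P(4)) = -(1/36)·log₂(1/36) = 0.14361
H(P) = 0.39556 + 0.23166 + 0.28200 + 0.14361 = 1.05283 bits

log₂(4) = 2.00000 bits

D_KL(P||U) = 2.00000 - 1.05283 = 0.94717 ≈ 0.9472 bits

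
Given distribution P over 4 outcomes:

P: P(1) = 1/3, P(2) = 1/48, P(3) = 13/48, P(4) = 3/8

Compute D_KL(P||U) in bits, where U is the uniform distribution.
0.3143 bits

U(i) = 1/4 for all i

D_KL(P||U) = Σ P(x) log₂(P(x) / (1/4))
           = Σ P(x) log₂(P(x)) + log₂(4)
           = log₂(4) - H(P)

H(P) = -Σ P(x) log₂(P(x)):
  -P(1)·log₂(P(1)) = -(1/3)·log₂(1/3) = 0.52832
  -P(2)·log₂(P(2)) = -(1/48)·log₂(1/48) = 0.11635
  -P(3)·log₂(P(3)) = -(13/48)·log₂(13/48) = 0.51039
  -P(4)·log₂(P(4)) = -(3/8)·log₂(3/8) = 0.53064
H(P) = 0.52832 + 0.11635 + 0.51039 + 0.53064 = 1.68570 bits

log₂(4) = 2.00000 bits

D_KL(P||U) = 2.00000 - 1.68570 = 0.31430 ≈ 0.3143 bits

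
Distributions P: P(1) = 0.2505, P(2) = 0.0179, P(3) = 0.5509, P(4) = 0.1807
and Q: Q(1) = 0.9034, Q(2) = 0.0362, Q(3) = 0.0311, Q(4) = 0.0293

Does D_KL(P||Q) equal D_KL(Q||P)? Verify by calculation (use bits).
D_KL(P||Q) = 2.2770 bits, D_KL(Q||P) = 1.5027 bits. No — D_KL(P||Q) ≠ D_KL(Q||P) for this pair.

D_KL(P||Q) = Σ P(x) log₂(P(x)/Q(x))

Computing term by term:
  P(1)·log₂(P(1)/Q(1)) = 0.2505·log₂(0.2505/0.9034) = -0.46356
  P(2)·log₂(P(2)/Q(2)) = 0.0179·log₂(0.0179/0.0362) = -0.01819
  P(3)·log₂(P(3)/Q(3)) = 0.5509·log₂(0.5509/0.0311) = 2.28447
  P(4)·log₂(P(4)/Q(4)) = 0.1807·log₂(0.1807/0.0293) = 0.47427

D_KL(P||Q) = -0.46356 - 0.01819 + 2.28447 + 0.47427 = 2.27699 ≈ 2.2770 bits

D_KL(Q||P) = Σ Q(x) log₂(Q(x)/P(x))

Computing term by term:
  Q(1)·log₂(Q(1)/P(1)) = 0.9034·log₂(0.9034/0.2505) = 1.67179
  Q(2)·log₂(Q(2)/P(2)) = 0.0362·log₂(0.0362/0.0179) = 0.03678
  Q(3)·log₂(Q(3)/P(3)) = 0.0311·log₂(0.0311/0.5509) = -0.12897
  Q(4)·log₂(Q(4)/P(4)) = 0.0293·log₂(0.0293/0.1807) = -0.07690

D_KL(Q||P) = 1.67179 + 0.03678 - 0.12897 - 0.07690 = 1.50270 ≈ 1.5027 bits

These are NOT equal (difference: 0.7743 bits). KL divergence is asymmetric: D_KL(P||Q) ≠ D_KL(Q||P) in general.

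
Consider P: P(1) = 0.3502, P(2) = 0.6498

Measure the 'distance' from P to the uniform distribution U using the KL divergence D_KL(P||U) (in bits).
0.0658 bits

U(i) = 1/2 for all i

D_KL(P||U) = Σ P(x) log₂(P(x) / (1/2))
           = Σ P(x) log₂(P(x)) + log₂(2)
           = log₂(2) - H(P)

H(P) = -Σ P(x) log₂(P(x)):
  -P(1)·log₂(P(1)) = -(0.3502)·log₂(0.3502) = 0.53011
  -P(2)·log₂(P(2)) = -(0.6498)·log₂(0.6498) = 0.40413
H(P) = 0.53011 + 0.40413 = 0.93424 bits

log₂(2) = 1.00000 bits

D_KL(P||U) = 1.00000 - 0.93424 = 0.06576 ≈ 0.0658 bits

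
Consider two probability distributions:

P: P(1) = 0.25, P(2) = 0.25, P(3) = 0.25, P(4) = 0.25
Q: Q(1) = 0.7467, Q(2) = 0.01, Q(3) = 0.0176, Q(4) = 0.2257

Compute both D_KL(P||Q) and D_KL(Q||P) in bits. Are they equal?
D_KL(P||Q) = 1.7603 bits, D_KL(Q||P) = 1.0316 bits. No, they are not equal.

D_KL(P||Q) = Σ P(x) log₂(P(x)/Q(x))

Computing term by term:
  P(1)·log₂(P(1)/Q(1)) = 0.25·log₂(0.25/0.7467) = -0.39465
  P(2)·log₂(P(2)/Q(2)) = 0.25·log₂(0.25/0.01) = 1.16096
  P(3)·log₂(P(3)/Q(3)) = 0.25·log₂(0.25/0.0176) = 0.95707
  P(4)·log₂(P(4)/Q(4)) = 0.25·log₂(0.25/0.2257) = 0.03688

D_KL(P||Q) = -0.39465 + 1.16096 + 0.95707 + 0.03688 = 1.76026 ≈ 1.7603 bits

D_KL(Q||P) = Σ Q(x) log₂(Q(x)/P(x))

Computing term by term:
  Q(1)·log₂(Q(1)/P(1)) = 0.7467·log₂(0.7467/0.25) = 1.17874
  Q(2)·log₂(Q(2)/P(2)) = 0.01·log₂(0.01/0.25) = -0.04644
  Q(3)·log₂(Q(3)/P(3)) = 0.0176·log₂(0.0176/0.25) = -0.06738
  Q(4)·log₂(Q(4)/P(4)) = 0.2257·log₂(0.2257/0.25) = -0.03330

D_KL(Q||P) = 1.17874 - 0.04644 - 0.06738 - 0.03330 = 1.03162 ≈ 1.0316 bits

These are NOT equal (difference: 0.7287 bits). KL divergence is asymmetric: D_KL(P||Q) ≠ D_KL(Q||P) in general.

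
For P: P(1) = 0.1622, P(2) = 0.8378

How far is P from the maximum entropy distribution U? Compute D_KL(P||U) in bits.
0.3605 bits

U(i) = 1/2 for all i

D_KL(P||U) = Σ P(x) log₂(P(x) / (1/2))
           = Σ P(x) log₂(P(x)) + log₂(2)
           = log₂(2) - H(P)

H(P) = -Σ P(x) log₂(P(x)):
  -P(1)·log₂(P(1)) = -(0.1622)·log₂(0.1622) = 0.42564
  -P(2)·log₂(P(2)) = -(0.8378)·log₂(0.8378) = 0.21391
H(P) = 0.42564 + 0.21391 = 0.63955 bits

log₂(2) = 1.00000 bits

D_KL(P||U) = 1.00000 - 0.63955 = 0.36045 ≈ 0.3605 bits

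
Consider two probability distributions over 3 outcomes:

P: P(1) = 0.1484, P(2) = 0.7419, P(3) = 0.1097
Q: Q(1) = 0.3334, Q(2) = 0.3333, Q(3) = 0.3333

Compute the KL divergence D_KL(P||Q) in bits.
0.5073 bits

D_KL(P||Q) = Σ P(x) log₂(P(x)/Q(x))

Computing term by term:
  P(1)·log₂(P(1)/Q(1)) = 0.1484·log₂(0.1484/0.3334) = -0.17330
  P(2)·log₂(P(2)/Q(2)) = 0.7419·log₂(0.7419/0.3333) = 0.85645
  P(3)·log₂(P(3)/Q(3)) = 0.1097·log₂(0.1097/0.3333) = -0.17588

D_KL(P||Q) = -0.17330 + 0.85645 - 0.17588 = 0.50727 ≈ 0.5073 bits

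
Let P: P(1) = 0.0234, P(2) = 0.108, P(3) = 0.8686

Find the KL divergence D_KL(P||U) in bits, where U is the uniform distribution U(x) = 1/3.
0.9349 bits

U(i) = 1/3 for all i

D_KL(P||U) = Σ P(x) log₂(P(x) / (1/3))
           = Σ P(x) log₂(P(x)) + log₂(3)
           = log₂(3) - H(P)

H(P) = -Σ P(x) log₂(P(x)):
  -P(1)·log₂(P(1)) = -(0.0234)·log₂(0.0234) = 0.12677
  -P(2)·log₂(P(2)) = -(0.108)·log₂(0.108) = 0.34678
  -P(3)·log₂(P(3)) = -(0.8686)·log₂(0.8686) = 0.17653
H(P) = 0.12677 + 0.34678 + 0.17653 = 0.65008 bits

log₂(3) = 1.58496 bits

D_KL(P||U) = 1.58496 - 0.65008 = 0.93488 ≈ 0.9349 bits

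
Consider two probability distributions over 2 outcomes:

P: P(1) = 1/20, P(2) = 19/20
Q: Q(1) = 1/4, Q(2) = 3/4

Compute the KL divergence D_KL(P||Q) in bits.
0.2079 bits

D_KL(P||Q) = Σ P(x) log₂(P(x)/Q(x))

Computing term by term:
  P(1)·log₂(P(1)/Q(1)) = (1/20)·log₂((1/20)/(1/4)) = -0.11610
  P(2)·log₂(P(2)/Q(2)) = (19/20)·log₂((19/20)/(3/4)) = 0.32399

D_KL(P||Q) = -0.11610 + 0.32399 = 0.20789 ≈ 0.2079 bits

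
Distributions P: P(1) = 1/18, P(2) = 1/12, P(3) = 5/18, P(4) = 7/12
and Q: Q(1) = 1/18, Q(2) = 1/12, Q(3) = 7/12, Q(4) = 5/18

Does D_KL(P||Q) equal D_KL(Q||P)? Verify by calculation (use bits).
D_KL(P||Q) = 0.3271 bits, D_KL(Q||P) = 0.3271 bits. Yes — for this pair D_KL(P||Q) = D_KL(Q||P).

D_KL(P||Q) = Σ P(x) log₂(P(x)/Q(x))

Computing term by term:
  P(1)·log₂(P(1)/Q(1)) = (1/18)·log₂((1/18)/(1/18)) = 0.00000
  P(2)·log₂(P(2)/Q(2)) = (1/12)·log₂((1/12)/(1/12)) = 0.00000
  P(3)·log₂(P(3)/Q(3)) = (5/18)·log₂((5/18)/(7/12)) = -0.29733
  P(4)·log₂(P(4)/Q(4)) = (7/12)·log₂((7/12)/(5/18)) = 0.62439

D_KL(P||Q) = 0.00000 + 0.00000 - 0.29733 + 0.62439 = 0.32706 ≈ 0.3271 bits

D_KL(Q||P) = Σ Q(x) log₂(Q(x)/P(x))

Computing term by term:
  Q(1)·log₂(Q(1)/P(1)) = (1/18)·log₂((1/18)/(1/18)) = 0.00000
  Q(2)·log₂(Q(2)/P(2)) = (1/12)·log₂((1/12)/(1/12)) = 0.00000
  Q(3)·log₂(Q(3)/P(3)) = (7/12)·log₂((7/12)/(5/18)) = 0.62439
  Q(4)·log₂(Q(4)/P(4)) = (5/18)·log₂((5/18)/(7/12)) = -0.29733

D_KL(Q||P) = 0.00000 + 0.00000 + 0.62439 - 0.29733 = 0.32706 ≈ 0.3271 bits

These ARE equal here. Q is P with outcomes relabeled (Q(3) = P(4), Q(4) = P(3)) by a relabeling that is its own inverse, so the two sums contain exactly the same terms in a different order. This is a special case — KL divergence is not symmetric in general: D_KL(P||Q) ≠ D_KL(Q||P) for most P, Q.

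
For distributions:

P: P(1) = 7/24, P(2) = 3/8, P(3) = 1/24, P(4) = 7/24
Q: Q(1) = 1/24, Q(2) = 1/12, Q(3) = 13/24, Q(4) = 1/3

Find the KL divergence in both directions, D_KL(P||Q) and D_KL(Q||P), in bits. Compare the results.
D_KL(P||Q) = 1.4222 bits, D_KL(Q||P) = 1.7708 bits. D_KL(Q||P) is larger than D_KL(P||Q) by 0.3486 bits; the two directions differ.

D_KL(P||Q) = Σ P(x) log₂(P(x)/Q(x))

Computing term by term:
  P(1)·log₂(P(1)/Q(1)) = (7/24)·log₂((7/24)/(1/24)) = 0.81881
  P(2)·log₂(P(2)/Q(2)) = (3/8)·log₂((3/8)/(1/12)) = 0.81372
  P(3)·log₂(P(3)/Q(3)) = (1/24)·log₂((1/24)/(13/24)) = -0.15418
  P(4)·log₂(P(4)/Q(4)) = (7/24)·log₂((7/24)/(1/3)) = -0.05619

D_KL(P||Q) = 0.81881 + 0.81372 - 0.15418 - 0.05619 = 1.42216 ≈ 1.4222 bits

D_KL(Q||P) = Σ Q(x) log₂(Q(x)/P(x))

Computing term by term:
  Q(1)·log₂(Q(1)/P(1)) = (1/24)·log₂((1/24)/(7/24)) = -0.11697
  Q(2)·log₂(Q(2)/P(2)) = (1/12)·log₂((1/12)/(3/8)) = -0.18083
  Q(3)·log₂(Q(3)/P(3)) = (13/24)·log₂((13/24)/(1/24)) = 2.00440
  Q(4)·log₂(Q(4)/P(4)) = (1/3)·log₂((1/3)/(7/24)) = 0.06422

D_KL(Q||P) = -0.11697 - 0.18083 + 2.00440 + 0.06422 = 1.77082 ≈ 1.7708 bits

These are NOT equal (difference: 0.3486 bits). KL divergence is asymmetric: D_KL(P||Q) ≠ D_KL(Q||P) in general.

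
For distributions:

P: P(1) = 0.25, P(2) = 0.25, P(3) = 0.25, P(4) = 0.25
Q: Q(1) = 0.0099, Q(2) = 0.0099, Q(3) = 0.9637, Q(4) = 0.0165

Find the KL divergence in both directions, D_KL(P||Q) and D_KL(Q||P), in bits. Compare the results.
D_KL(P||Q) = 2.8229 bits, D_KL(Q||P) = 1.7191 bits. D_KL(P||Q) is larger than D_KL(Q||P) by 1.1038 bits; the two directions differ.

D_KL(P||Q) = Σ P(x) log₂(P(x)/Q(x))

Computing term by term:
  P(1)·log₂(P(1)/Q(1)) = 0.25·log₂(0.25/0.0099) = 1.16459
  P(2)·log₂(P(2)/Q(2)) = 0.25·log₂(0.25/0.0099) = 1.16459
  P(3)·log₂(P(3)/Q(3)) = 0.25·log₂(0.25/0.9637) = -0.48666
  P(4)·log₂(P(4)/Q(4)) = 0.25·log₂(0.25/0.0165) = 0.98035

D_KL(P||Q) = 1.16459 + 1.16459 - 0.48666 + 0.98035 = 2.82287 ≈ 2.8229 bits

D_KL(Q||P) = Σ Q(x) log₂(Q(x)/P(x))

Computing term by term:
  Q(1)·log₂(Q(1)/P(1)) = 0.0099·log₂(0.0099/0.25) = -0.04612
  Q(2)·log₂(Q(2)/P(2)) = 0.0099·log₂(0.0099/0.25) = -0.04612
  Q(3)·log₂(Q(3)/P(3)) = 0.9637·log₂(0.9637/0.25) = 1.87599
  Q(4)·log₂(Q(4)/P(4)) = 0.0165·log₂(0.0165/0.25) = -0.06470

D_KL(Q||P) = -0.04612 - 0.04612 + 1.87599 - 0.06470 = 1.71905 ≈ 1.7191 bits

These are NOT equal (difference: 1.1038 bits). KL divergence is asymmetric: D_KL(P||Q) ≠ D_KL(Q||P) in general.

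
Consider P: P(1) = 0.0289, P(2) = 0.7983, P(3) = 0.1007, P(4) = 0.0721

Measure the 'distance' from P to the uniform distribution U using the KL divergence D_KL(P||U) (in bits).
0.9858 bits

U(i) = 1/4 for all i

D_KL(P||U) = Σ P(x) log₂(P(x) / (1/4))
           = Σ P(x) log₂(P(x)) + log₂(4)
           = log₂(4) - H(P)

H(P) = -Σ P(x) log₂(P(x)):
  -P(1)·log₂(P(1)) = -(0.0289)·log₂(0.0289) = 0.14776
  -P(2)·log₂(P(2)) = -(0.7983)·log₂(0.7983) = 0.25945
  -P(3)·log₂(P(3)) = -(0.1007)·log₂(0.1007) = 0.33350
  -P(4)·log₂(P(4)) = -(0.0721)·log₂(0.0721) = 0.27354
H(P) = 0.14776 + 0.25945 + 0.33350 + 0.27354 = 1.01425 bits

log₂(4) = 2.00000 bits

D_KL(P||U) = 2.00000 - 1.01425 = 0.98575 ≈ 0.9858 bits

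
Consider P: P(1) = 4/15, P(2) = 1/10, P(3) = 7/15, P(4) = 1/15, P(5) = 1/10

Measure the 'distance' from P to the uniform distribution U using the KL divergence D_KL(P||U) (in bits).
0.3755 bits

U(i) = 1/5 for all i

D_KL(P||U) = Σ P(x) log₂(P(x) / (1/5))
           = Σ P(x) log₂(P(x)) + log₂(5)
           = log₂(5) - H(P)

H(P) = -Σ P(x) log₂(P(x)):
  -P(1)·log₂(P(1)) = -(4/15)·log₂(4/15) = 0.50850
  -P(2)·log₂(P(2)) = -(1/10)·log₂(1/10) = 0.33219
  -P(3)·log₂(P(3)) = -(7/15)·log₂(7/15) = 0.51312
  -P(4)·log₂(P(4)) = -(1/15)·log₂(1/15) = 0.26046
  -P(5)·log₂(P(5)) = -(1/10)·log₂(1/10) = 0.33219
H(P) = 0.50850 + 0.33219 + 0.51312 + 0.26046 + 0.33219 = 1.94646 bits

log₂(5) = 2.32193 bits

D_KL(P||U) = 2.32193 - 1.94646 = 0.37547 ≈ 0.3755 bits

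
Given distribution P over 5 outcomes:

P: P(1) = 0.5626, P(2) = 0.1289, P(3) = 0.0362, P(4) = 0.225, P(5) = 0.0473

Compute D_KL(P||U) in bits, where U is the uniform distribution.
0.6083 bits

U(i) = 1/5 for all i

D_KL(P||U) = Σ P(x) log₂(P(x) / (1/5))
           = Σ P(x) log₂(P(x)) + log₂(5)
           = log₂(5) - H(P)

H(P) = -Σ P(x) log₂(P(x)):
  -P(1)·log₂(P(1)) = -(0.5626)·log₂(0.5626) = 0.46686
  -P(2)·log₂(P(2)) = -(0.1289)·log₂(0.1289) = 0.38099
  -P(3)·log₂(P(3)) = -(0.0362)·log₂(0.0362) = 0.17332
  -P(4)·log₂(P(4)) = -(0.225)·log₂(0.225) = 0.48420
  -P(5)·log₂(P(5)) = -(0.0473)·log₂(0.0473) = 0.20822
H(P) = 0.46686 + 0.38099 + 0.17332 + 0.48420 + 0.20822 = 1.71359 bits

log₂(5) = 2.32193 bits

D_KL(P||U) = 2.32193 - 1.71359 = 0.60834 ≈ 0.6083 bits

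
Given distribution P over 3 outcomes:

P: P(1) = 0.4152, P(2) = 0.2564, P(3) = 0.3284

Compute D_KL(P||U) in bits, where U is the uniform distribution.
0.0274 bits

U(i) = 1/3 for all i

D_KL(P||U) = Σ P(x) log₂(P(x) / (1/3))
           = Σ P(x) log₂(P(x)) + log₂(3)
           = log₂(3) - H(P)

H(P) = -Σ P(x) log₂(P(x)):
  -P(1)·log₂(P(1)) = -(0.4152)·log₂(0.4152) = 0.52652
  -P(2)·log₂(P(2)) = -(0.2564)·log₂(0.2564) = 0.50345
  -P(3)·log₂(P(3)) = -(0.3284)·log₂(0.3284) = 0.52757
H(P) = 0.52652 + 0.50345 + 0.52757 = 1.55754 bits

log₂(3) = 1.58496 bits

D_KL(P||U) = 1.58496 - 1.55754 = 0.02742 ≈ 0.0274 bits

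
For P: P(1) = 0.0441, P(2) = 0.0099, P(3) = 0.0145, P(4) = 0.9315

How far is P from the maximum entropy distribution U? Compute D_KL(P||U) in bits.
1.5516 bits

U(i) = 1/4 for all i

D_KL(P||U) = Σ P(x) log₂(P(x) / (1/4))
           = Σ P(x) log₂(P(x)) + log₂(4)
           = log₂(4) - H(P)

H(P) = -Σ P(x) log₂(P(x)):
  -P(1)·log₂(P(1)) = -(0.0441)·log₂(0.0441) = 0.19859
  -P(2)·log₂(P(2)) = -(0.0099)·log₂(0.0099) = 0.06592
  -P(3)·log₂(P(3)) = -(0.0145)·log₂(0.0145) = 0.08856
  -P(4)·log₂(P(4)) = -(0.9315)·log₂(0.9315) = 0.09536
H(P) = 0.19859 + 0.06592 + 0.08856 + 0.09536 = 0.44843 bits

log₂(4) = 2.00000 bits

D_KL(P||U) = 2.00000 - 0.44843 = 1.55157 ≈ 1.5516 bits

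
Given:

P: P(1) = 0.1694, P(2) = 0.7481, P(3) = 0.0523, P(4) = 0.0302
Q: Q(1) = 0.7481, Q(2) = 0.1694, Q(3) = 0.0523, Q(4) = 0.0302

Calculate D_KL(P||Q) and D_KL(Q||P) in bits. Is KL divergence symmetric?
D_KL(P||Q) = 1.2400 bits, D_KL(Q||P) = 1.2400 bits. The two values coincide for this particular pair, but no — KL divergence is not symmetric in general.

D_KL(P||Q) = Σ P(x) log₂(P(x)/Q(x))

Computing term by term:
  P(1)·log₂(P(1)/Q(1)) = 0.1694·log₂(0.1694/0.7481) = -0.36299
  P(2)·log₂(P(2)/Q(2)) = 0.7481·log₂(0.7481/0.1694) = 1.60303
  P(3)·log₂(P(3)/Q(3)) = 0.0523·log₂(0.0523/0.0523) = 0.00000
  P(4)·log₂(P(4)/Q(4)) = 0.0302·log₂(0.0302/0.0302) = 0.00000

D_KL(P||Q) = -0.36299 + 1.60303 + 0.00000 + 0.00000 = 1.24004 ≈ 1.2400 bits

D_KL(Q||P) = Σ Q(x) log₂(Q(x)/P(x))

Computing term by term:
  Q(1)·log₂(Q(1)/P(1)) = 0.7481·log₂(0.7481/0.1694) = 1.60303
  Q(2)·log₂(Q(2)/P(2)) = 0.1694·log₂(0.1694/0.7481) = -0.36299
  Q(3)·log₂(Q(3)/P(3)) = 0.0523·log₂(0.0523/0.0523) = 0.00000
  Q(4)·log₂(Q(4)/P(4)) = 0.0302·log₂(0.0302/0.0302) = 0.00000

D_KL(Q||P) = 1.60303 - 0.36299 + 0.00000 + 0.00000 = 1.24004 ≈ 1.2400 bits

These ARE equal here. Q is P with outcomes relabeled (Q(1) = P(2), Q(2) = P(1)) by a relabeling that is its own inverse, so the two sums contain exactly the same terms in a different order. This is a special case — KL divergence is not symmetric in general: D_KL(P||Q) ≠ D_KL(Q||P) for most P, Q.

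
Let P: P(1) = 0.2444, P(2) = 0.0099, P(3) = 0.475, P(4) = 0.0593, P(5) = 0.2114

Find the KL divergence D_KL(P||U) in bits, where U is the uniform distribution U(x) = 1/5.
0.5334 bits

U(i) = 1/5 for all i

D_KL(P||U) = Σ P(x) log₂(P(x) / (1/5))
           = Σ P(x) log₂(P(x)) + log₂(5)
           = log₂(5) - H(P)

H(P) = -Σ P(x) log₂(P(x)):
  -P(1)·log₂(P(1)) = -(0.2444)·log₂(0.2444) = 0.49679
  -P(2)·log₂(P(2)) = -(0.0099)·log₂(0.0099) = 0.06592
  -P(3)·log₂(P(3)) = -(0.475)·log₂(0.475) = 0.51015
  -P(4)·log₂(P(4)) = -(0.0593)·log₂(0.0593) = 0.24170
  -P(5)·log₂(P(5)) = -(0.2114)·log₂(0.2114) = 0.47395
H(P) = 0.49679 + 0.06592 + 0.51015 + 0.24170 + 0.47395 = 1.78851 bits

log₂(5) = 2.32193 bits

D_KL(P||U) = 2.32193 - 1.78851 = 0.53342 ≈ 0.5334 bits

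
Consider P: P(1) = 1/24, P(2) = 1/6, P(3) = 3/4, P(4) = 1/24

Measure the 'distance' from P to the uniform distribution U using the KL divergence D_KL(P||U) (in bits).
0.8758 bits

U(i) = 1/4 for all i

D_KL(P||U) = Σ P(x) log₂(P(x) / (1/4))
           = Σ P(x) log₂(P(x)) + log₂(4)
           = log₂(4) - H(P)

H(P) = -Σ P(x) log₂(P(x)):
  -P(1)·log₂(P(1)) = -(1/24)·log₂(1/24) = 0.19104
  -P(2)·log₂(P(2)) = -(1/6)·log₂(1/6) = 0.43083
  -P(3)·log₂(P(3)) = -(3/4)·log₂(3/4) = 0.31128
  -P(4)·log₂(P(4)) = -(1/24)·log₂(1/24) = 0.19104
H(P) = 0.19104 + 0.43083 + 0.31128 + 0.19104 = 1.12419 bits

log₂(4) = 2.00000 bits

D_KL(P||U) = 2.00000 - 1.12419 = 0.87581 ≈ 0.8758 bits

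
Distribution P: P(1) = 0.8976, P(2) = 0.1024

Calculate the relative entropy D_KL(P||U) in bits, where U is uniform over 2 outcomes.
0.5234 bits

U(i) = 1/2 for all i

D_KL(P||U) = Σ P(x) log₂(P(x) / (1/2))
           = Σ P(x) log₂(P(x)) + log₂(2)
           = log₂(2) - H(P)

H(P) = -Σ P(x) log₂(P(x)):
  -P(1)·log₂(P(1)) = -(0.8976)·log₂(0.8976) = 0.13990
  -P(2)·log₂(P(2)) = -(0.1024)·log₂(0.1024) = 0.33666
H(P) = 0.13990 + 0.33666 = 0.47656 bits

log₂(2) = 1.00000 bits

D_KL(P||U) = 1.00000 - 0.47656 = 0.52344 ≈ 0.5234 bits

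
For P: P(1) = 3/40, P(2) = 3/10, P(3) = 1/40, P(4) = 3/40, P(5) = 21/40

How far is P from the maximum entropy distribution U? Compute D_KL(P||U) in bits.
0.6192 bits

U(i) = 1/5 for all i

D_KL(P||U) = Σ P(x) log₂(P(x) / (1/5))
           = Σ P(x) log₂(P(x)) + log₂(5)
           = log₂(5) - H(P)

H(P) = -Σ P(x) log₂(P(x)):
  -P(1)·log₂(P(1)) = -(3/40)·log₂(3/40) = 0.28027
  -P(2)·log₂(P(2)) = -(3/10)·log₂(3/10) = 0.52109
  -P(3)·log₂(P(3)) = -(1/40)·log₂(1/40) = 0.13305
  -P(4)·log₂(P(4)) = -(3/40)·log₂(3/40) = 0.28027
  -P(5)·log₂(P(5)) = -(21/40)·log₂(21/40) = 0.48805
H(P) = 0.28027 + 0.52109 + 0.13305 + 0.28027 + 0.48805 = 1.70273 bits

log₂(5) = 2.32193 bits

D_KL(P||U) = 2.32193 - 1.70273 = 0.61920 ≈ 0.6192 bits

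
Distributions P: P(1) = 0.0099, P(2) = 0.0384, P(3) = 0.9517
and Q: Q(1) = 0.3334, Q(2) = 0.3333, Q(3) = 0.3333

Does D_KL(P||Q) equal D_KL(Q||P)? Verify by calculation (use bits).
D_KL(P||Q) = 1.2706 bits, D_KL(Q||P) = 2.2262 bits. No — D_KL(P||Q) ≠ D_KL(Q||P) for this pair.

D_KL(P||Q) = Σ P(x) log₂(P(x)/Q(x))

Computing term by term:
  P(1)·log₂(P(1)/Q(1)) = 0.0099·log₂(0.0099/0.3334) = -0.05023
  P(2)·log₂(P(2)/Q(2)) = 0.0384·log₂(0.0384/0.3333) = -0.11972
  P(3)·log₂(P(3)/Q(3)) = 0.9517·log₂(0.9517/0.3333) = 1.44057

D_KL(P||Q) = -0.05023 - 0.11972 + 1.44057 = 1.27062 ≈ 1.2706 bits

D_KL(Q||P) = Σ Q(x) log₂(Q(x)/P(x))

Computing term by term:
  Q(1)·log₂(Q(1)/P(1)) = 0.3334·log₂(0.3334/0.0099) = 1.69157
  Q(2)·log₂(Q(2)/P(2)) = 0.3333·log₂(0.3333/0.0384) = 1.03911
  Q(3)·log₂(Q(3)/P(3)) = 0.3333·log₂(0.3333/0.9517) = -0.50451

D_KL(Q||P) = 1.69157 + 1.03911 - 0.50451 = 2.22617 ≈ 2.2262 bits

These are NOT equal (difference: 0.9556 bits). KL divergence is asymmetric: D_KL(P||Q) ≠ D_KL(Q||P) in general.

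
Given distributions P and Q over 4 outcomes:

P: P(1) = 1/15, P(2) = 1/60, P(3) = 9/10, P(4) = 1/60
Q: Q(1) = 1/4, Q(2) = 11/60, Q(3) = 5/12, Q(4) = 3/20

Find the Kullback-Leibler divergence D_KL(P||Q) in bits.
0.7623 bits

D_KL(P||Q) = Σ P(x) log₂(P(x)/Q(x))

Computing term by term:
  P(1)·log₂(P(1)/Q(1)) = (1/15)·log₂((1/15)/(1/4)) = -0.12713
  P(2)·log₂(P(2)/Q(2)) = (1/60)·log₂((1/60)/(11/60)) = -0.05766
  P(3)·log₂(P(3)/Q(3)) = (9/10)·log₂((9/10)/(5/12)) = 0.99993
  P(4)·log₂(P(4)/Q(4)) = (1/60)·log₂((1/60)/(3/20)) = -0.05283

D_KL(P||Q) = -0.12713 - 0.05766 + 0.99993 - 0.05283 = 0.76231 ≈ 0.7623 bits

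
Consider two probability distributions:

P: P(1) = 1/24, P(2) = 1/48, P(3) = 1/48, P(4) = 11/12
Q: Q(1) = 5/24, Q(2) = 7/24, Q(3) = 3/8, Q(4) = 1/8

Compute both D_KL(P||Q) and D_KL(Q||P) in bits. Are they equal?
D_KL(P||Q) = 2.3720 bits, D_KL(Q||P) = 2.7986 bits. No, they are not equal.

D_KL(P||Q) = Σ P(x) log₂(P(x)/Q(x))

Computing term by term:
  P(1)·log₂(P(1)/Q(1)) = (1/24)·log₂((1/24)/(5/24)) = -0.09675
  P(2)·log₂(P(2)/Q(2)) = (1/48)·log₂((1/48)/(7/24)) = -0.07932
  P(3)·log₂(P(3)/Q(3)) = (1/48)·log₂((1/48)/(3/8)) = -0.08687
  P(4)·log₂(P(4)/Q(4)) = (11/12)·log₂((11/12)/(1/8)) = 2.63493

D_KL(P||Q) = -0.09675 - 0.07932 - 0.08687 + 2.63493 = 2.37199 ≈ 2.3720 bits

D_KL(Q||P) = Σ Q(x) log₂(Q(x)/P(x))

Computing term by term:
  Q(1)·log₂(Q(1)/P(1)) = (5/24)·log₂((5/24)/(1/24)) = 0.48374
  Q(2)·log₂(Q(2)/P(2)) = (7/24)·log₂((7/24)/(1/48)) = 1.11048
  Q(3)·log₂(Q(3)/P(3)) = (3/8)·log₂((3/8)/(1/48)) = 1.56372
  Q(4)·log₂(Q(4)/P(4)) = (1/8)·log₂((1/8)/(11/12)) = -0.35931

D_KL(Q||P) = 0.48374 + 1.11048 + 1.56372 - 0.35931 = 2.79863 ≈ 2.7986 bits

These are NOT equal (difference: 0.4266 bits). KL divergence is asymmetric: D_KL(P||Q) ≠ D_KL(Q||P) in general.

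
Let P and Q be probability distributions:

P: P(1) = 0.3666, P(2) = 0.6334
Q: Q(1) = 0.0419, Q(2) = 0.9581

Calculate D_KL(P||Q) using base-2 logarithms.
0.7690 bits

D_KL(P||Q) = Σ P(x) log₂(P(x)/Q(x))

Computing term by term:
  P(1)·log₂(P(1)/Q(1)) = 0.3666·log₂(0.3666/0.0419) = 1.14716
  P(2)·log₂(P(2)/Q(2)) = 0.6334·log₂(0.6334/0.9581) = -0.37818

D_KL(P||Q) = 1.14716 - 0.37818 = 0.76898 ≈ 0.7690 bits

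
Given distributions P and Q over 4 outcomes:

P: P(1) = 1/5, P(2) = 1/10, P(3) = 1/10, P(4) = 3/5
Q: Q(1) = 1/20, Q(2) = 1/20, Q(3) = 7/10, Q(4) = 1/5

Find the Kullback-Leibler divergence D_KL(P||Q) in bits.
1.1702 bits

D_KL(P||Q) = Σ P(x) log₂(P(x)/Q(x))

Computing term by term:
  P(1)·log₂(P(1)/Q(1)) = (1/5)·log₂((1/5)/(1/20)) = 0.40000
  P(2)·log₂(P(2)/Q(2)) = (1/10)·log₂((1/10)/(1/20)) = 0.10000
  P(3)·log₂(P(3)/Q(3)) = (1/10)·log₂((1/10)/(7/10)) = -0.28074
  P(4)·log₂(P(4)/Q(4)) = (3/5)·log₂((3/5)/(1/5)) = 0.95098

D_KL(P||Q) = 0.40000 + 0.10000 - 0.28074 + 0.95098 = 1.17024 ≈ 1.1702 bits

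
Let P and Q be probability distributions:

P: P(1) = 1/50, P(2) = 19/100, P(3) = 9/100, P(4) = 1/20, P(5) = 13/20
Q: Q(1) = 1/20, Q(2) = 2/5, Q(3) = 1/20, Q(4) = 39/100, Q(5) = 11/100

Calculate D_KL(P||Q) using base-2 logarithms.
1.3636 bits

D_KL(P||Q) = Σ P(x) log₂(P(x)/Q(x))

Computing term by term:
  P(1)·log₂(P(1)/Q(1)) = (1/50)·log₂((1/50)/(1/20)) = -0.02644
  P(2)·log₂(P(2)/Q(2)) = (19/100)·log₂((19/100)/(2/5)) = -0.20406
  P(3)·log₂(P(3)/Q(3)) = (9/100)·log₂((9/100)/(1/20)) = 0.07632
  P(4)·log₂(P(4)/Q(4)) = (1/20)·log₂((1/20)/(39/100)) = -0.14817
  P(5)·log₂(P(5)/Q(5)) = (13/20)·log₂((13/20)/(11/100)) = 1.66591

D_KL(P||Q) = -0.02644 - 0.20406 + 0.07632 - 0.14817 + 1.66591 = 1.36356 ≈ 1.3636 bits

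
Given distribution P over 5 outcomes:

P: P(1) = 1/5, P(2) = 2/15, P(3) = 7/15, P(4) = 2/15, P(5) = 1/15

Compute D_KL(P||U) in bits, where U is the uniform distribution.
0.3088 bits

U(i) = 1/5 for all i

D_KL(P||U) = Σ P(x) log₂(P(x) / (1/5))
           = Σ P(x) log₂(P(x)) + log₂(5)
           = log₂(5) - H(P)

H(P) = -Σ P(x) log₂(P(x)):
  -P(1)·log₂(P(1)) = -(1/5)·log₂(1/5) = 0.46439
  -P(2)·log₂(P(2)) = -(2/15)·log₂(2/15) = 0.38759
  -P(3)·log₂(P(3)) = -(7/15)·log₂(7/15) = 0.51312
  -P(4)·log₂(P(4)) = -(2/15)·log₂(2/15) = 0.38759
  -P(5)·log₂(P(5)) = -(1/15)·log₂(1/15) = 0.26046
H(P) = 0.46439 + 0.38759 + 0.51312 + 0.38759 + 0.26046 = 2.01315 bits

log₂(5) = 2.32193 bits

D_KL(P||U) = 2.32193 - 2.01315 = 0.30878 ≈ 0.3088 bits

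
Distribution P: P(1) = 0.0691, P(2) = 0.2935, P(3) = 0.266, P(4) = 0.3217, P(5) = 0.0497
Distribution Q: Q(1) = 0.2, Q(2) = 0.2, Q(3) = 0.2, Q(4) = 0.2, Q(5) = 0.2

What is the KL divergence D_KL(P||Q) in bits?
0.2867 bits

D_KL(P||Q) = Σ P(x) log₂(P(x)/Q(x))

Computing term by term:
  P(1)·log₂(P(1)/Q(1)) = 0.0691·log₂(0.0691/0.2) = -0.10595
  P(2)·log₂(P(2)/Q(2)) = 0.2935·log₂(0.2935/0.2) = 0.16241
  P(3)·log₂(P(3)/Q(3)) = 0.266·log₂(0.266/0.2) = 0.10944
  P(4)·log₂(P(4)/Q(4)) = 0.3217·log₂(0.3217/0.2) = 0.22059
  P(5)·log₂(P(5)/Q(5)) = 0.0497·log₂(0.0497/0.2) = -0.09983

D_KL(P||Q) = -0.10595 + 0.16241 + 0.10944 + 0.22059 - 0.09983 = 0.28666 ≈ 0.2867 bits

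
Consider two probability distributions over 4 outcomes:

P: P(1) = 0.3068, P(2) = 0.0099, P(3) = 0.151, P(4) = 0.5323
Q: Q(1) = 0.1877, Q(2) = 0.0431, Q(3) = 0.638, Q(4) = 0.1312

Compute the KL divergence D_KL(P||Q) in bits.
0.9580 bits

D_KL(P||Q) = Σ P(x) log₂(P(x)/Q(x))

Computing term by term:
  P(1)·log₂(P(1)/Q(1)) = 0.3068·log₂(0.3068/0.1877) = 0.21748
  P(2)·log₂(P(2)/Q(2)) = 0.0099·log₂(0.0099/0.0431) = -0.02101
  P(3)·log₂(P(3)/Q(3)) = 0.151·log₂(0.151/0.638) = -0.31393
  P(4)·log₂(P(4)/Q(4)) = 0.5323·log₂(0.5323/0.1312) = 1.07550

D_KL(P||Q) = 0.21748 - 0.02101 - 0.31393 + 1.07550 = 0.95804 ≈ 0.9580 bits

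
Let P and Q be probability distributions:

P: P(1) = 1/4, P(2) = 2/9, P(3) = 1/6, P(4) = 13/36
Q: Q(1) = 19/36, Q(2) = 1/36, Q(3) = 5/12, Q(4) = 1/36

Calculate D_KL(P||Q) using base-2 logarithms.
1.5131 bits

D_KL(P||Q) = Σ P(x) log₂(P(x)/Q(x))

Computing term by term:
  P(1)·log₂(P(1)/Q(1)) = (1/4)·log₂((1/4)/(19/36)) = -0.26950
  P(2)·log₂(P(2)/Q(2)) = (2/9)·log₂((2/9)/(1/36)) = 0.66667
  P(3)·log₂(P(3)/Q(3)) = (1/6)·log₂((1/6)/(5/12)) = -0.22032
  P(4)·log₂(P(4)/Q(4)) = (13/36)·log₂((13/36)/(1/36)) = 1.33627

D_KL(P||Q) = -0.26950 + 0.66667 - 0.22032 + 1.33627 = 1.51312 ≈ 1.5131 bits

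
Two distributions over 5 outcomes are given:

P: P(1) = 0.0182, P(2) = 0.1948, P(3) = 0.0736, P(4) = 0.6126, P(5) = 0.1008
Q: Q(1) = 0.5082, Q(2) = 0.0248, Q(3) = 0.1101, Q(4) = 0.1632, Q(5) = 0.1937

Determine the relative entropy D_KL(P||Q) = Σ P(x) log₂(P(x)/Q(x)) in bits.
1.5231 bits

D_KL(P||Q) = Σ P(x) log₂(P(x)/Q(x))

Computing term by term:
  P(1)·log₂(P(1)/Q(1)) = 0.0182·log₂(0.0182/0.5082) = -0.08742
  P(2)·log₂(P(2)/Q(2)) = 0.1948·log₂(0.1948/0.0248) = 0.57925
  P(3)·log₂(P(3)/Q(3)) = 0.0736·log₂(0.0736/0.1101) = -0.04276
  P(4)·log₂(P(4)/Q(4)) = 0.6126·log₂(0.6126/0.1632) = 1.16903
  P(5)·log₂(P(5)/Q(5)) = 0.1008·log₂(0.1008/0.1937) = -0.09499

D_KL(P||Q) = -0.08742 + 0.57925 - 0.04276 + 1.16903 - 0.09499 = 1.52311 ≈ 1.5231 bits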